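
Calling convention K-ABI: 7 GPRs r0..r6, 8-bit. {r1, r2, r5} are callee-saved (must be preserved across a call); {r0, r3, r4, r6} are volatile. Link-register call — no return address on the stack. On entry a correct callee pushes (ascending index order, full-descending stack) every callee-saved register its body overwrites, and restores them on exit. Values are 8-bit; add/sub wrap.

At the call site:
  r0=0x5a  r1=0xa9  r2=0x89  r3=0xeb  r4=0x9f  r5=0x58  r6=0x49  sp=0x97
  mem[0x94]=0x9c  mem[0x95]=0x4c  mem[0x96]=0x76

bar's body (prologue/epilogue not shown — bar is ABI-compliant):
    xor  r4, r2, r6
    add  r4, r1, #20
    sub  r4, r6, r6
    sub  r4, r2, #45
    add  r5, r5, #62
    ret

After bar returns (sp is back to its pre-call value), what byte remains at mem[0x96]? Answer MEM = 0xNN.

MEM = 0x58

prologue: push r5 -> mem[0x96]=0x58, sp=0x96
body[0] xor  r4, r2, r6 -> r4=0xc0
body[1] add  r4, r1, #20 -> r4=0xbd
body[2] sub  r4, r6, r6 -> r4=0x00
body[3] sub  r4, r2, #45 -> r4=0x5c
body[4] add  r5, r5, #62 -> r5=0x96
epilogue: pop r5=0x58, sp=0x97
prologue pushed ['r5'] at ['0x96']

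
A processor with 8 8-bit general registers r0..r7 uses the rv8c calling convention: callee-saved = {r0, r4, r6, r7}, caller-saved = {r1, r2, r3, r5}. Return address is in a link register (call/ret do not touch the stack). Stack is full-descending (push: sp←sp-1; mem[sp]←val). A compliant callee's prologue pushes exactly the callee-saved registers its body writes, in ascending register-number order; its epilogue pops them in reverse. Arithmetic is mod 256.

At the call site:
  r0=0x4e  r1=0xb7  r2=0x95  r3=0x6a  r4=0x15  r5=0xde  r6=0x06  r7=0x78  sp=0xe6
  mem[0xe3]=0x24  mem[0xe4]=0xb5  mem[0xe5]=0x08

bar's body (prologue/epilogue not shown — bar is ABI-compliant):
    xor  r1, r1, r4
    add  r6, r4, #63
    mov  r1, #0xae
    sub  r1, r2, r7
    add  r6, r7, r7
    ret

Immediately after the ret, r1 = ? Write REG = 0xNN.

prologue: push r6 → mem[0xe5]=0x06, sp=0xe5
body[0] xor  r1, r1, r4 → r1=0xa2
body[1] add  r6, r4, #63 → r6=0x54
body[2] mov  r1, #0xae → r1=0xae
body[3] sub  r1, r2, r7 → r1=0x1d
body[4] add  r6, r7, r7 → r6=0xf0
epilogue: pop r6=0x06, sp=0xe6
r1 is caller-saved → body value

REG = 0x1d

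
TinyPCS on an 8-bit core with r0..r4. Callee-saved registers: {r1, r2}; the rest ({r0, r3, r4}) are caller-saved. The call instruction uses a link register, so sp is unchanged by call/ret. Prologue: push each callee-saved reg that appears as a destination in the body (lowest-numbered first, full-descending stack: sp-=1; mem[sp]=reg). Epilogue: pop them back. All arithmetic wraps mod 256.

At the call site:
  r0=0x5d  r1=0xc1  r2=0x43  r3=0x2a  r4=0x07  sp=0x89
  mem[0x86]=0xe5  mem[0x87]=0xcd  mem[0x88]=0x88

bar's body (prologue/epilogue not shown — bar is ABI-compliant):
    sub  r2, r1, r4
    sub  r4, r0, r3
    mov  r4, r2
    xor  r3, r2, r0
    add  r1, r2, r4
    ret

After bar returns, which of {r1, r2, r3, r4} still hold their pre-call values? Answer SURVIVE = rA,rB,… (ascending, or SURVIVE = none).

SURVIVE = r1,r2

prologue: push r1 → mem[0x88]=0xc1, sp=0x88
prologue: push r2 → mem[0x87]=0x43, sp=0x87
body[0] sub  r2, r1, r4 → r2=0xba
body[1] sub  r4, r0, r3 → r4=0x33
body[2] mov  r4, r2 → r4=0xba
body[3] xor  r3, r2, r0 → r3=0xe7
body[4] add  r1, r2, r4 → r1=0x74
epilogue: pop r2=0x43, sp=0x88
epilogue: pop r1=0xc1, sp=0x89
r1: callee-saved, written=True
r2: callee-saved, written=True
r3: caller-saved, written=True
r4: caller-saved, written=True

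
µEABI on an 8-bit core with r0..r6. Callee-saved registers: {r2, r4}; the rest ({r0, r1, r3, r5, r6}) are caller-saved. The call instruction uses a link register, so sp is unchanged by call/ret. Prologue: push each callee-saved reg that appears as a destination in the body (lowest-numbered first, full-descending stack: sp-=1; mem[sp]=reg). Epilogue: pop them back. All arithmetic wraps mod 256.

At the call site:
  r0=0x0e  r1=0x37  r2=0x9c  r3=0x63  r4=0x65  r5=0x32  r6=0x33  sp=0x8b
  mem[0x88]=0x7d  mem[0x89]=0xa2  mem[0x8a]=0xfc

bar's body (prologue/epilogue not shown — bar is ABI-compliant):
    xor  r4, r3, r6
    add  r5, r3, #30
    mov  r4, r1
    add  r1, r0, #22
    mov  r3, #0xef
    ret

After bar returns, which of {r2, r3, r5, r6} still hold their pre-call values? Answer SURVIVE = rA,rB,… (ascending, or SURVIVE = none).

prologue: push r4 -> mem[0x8a]=0x65, sp=0x8a
body[0] xor  r4, r3, r6 -> r4=0x50
body[1] add  r5, r3, #30 -> r5=0x81
body[2] mov  r4, r1 -> r4=0x37
body[3] add  r1, r0, #22 -> r1=0x24
body[4] mov  r3, #0xef -> r3=0xef
epilogue: pop r4=0x65, sp=0x8b
r2: callee-saved, written=False
r3: caller-saved, written=True
r5: caller-saved, written=True
r6: caller-saved, written=False

SURVIVE = r2,r6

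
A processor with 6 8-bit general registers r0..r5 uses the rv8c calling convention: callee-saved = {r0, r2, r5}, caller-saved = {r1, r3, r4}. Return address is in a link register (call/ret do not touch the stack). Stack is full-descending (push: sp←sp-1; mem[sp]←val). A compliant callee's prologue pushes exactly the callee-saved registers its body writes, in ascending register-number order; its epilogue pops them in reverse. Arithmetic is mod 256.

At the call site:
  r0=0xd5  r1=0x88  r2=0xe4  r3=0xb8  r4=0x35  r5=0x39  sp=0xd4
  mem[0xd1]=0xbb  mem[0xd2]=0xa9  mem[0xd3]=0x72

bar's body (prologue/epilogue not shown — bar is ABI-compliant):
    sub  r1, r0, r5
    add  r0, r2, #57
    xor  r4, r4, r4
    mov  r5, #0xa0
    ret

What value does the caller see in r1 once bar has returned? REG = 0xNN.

prologue: push r0 -> mem[0xd3]=0xd5, sp=0xd3
prologue: push r5 -> mem[0xd2]=0x39, sp=0xd2
body[0] sub  r1, r0, r5 -> r1=0x9c
body[1] add  r0, r2, #57 -> r0=0x1d
body[2] xor  r4, r4, r4 -> r4=0x00
body[3] mov  r5, #0xa0 -> r5=0xa0
epilogue: pop r5=0x39, sp=0xd3
epilogue: pop r0=0xd5, sp=0xd4
r1 is caller-saved -> body value

REG = 0x9c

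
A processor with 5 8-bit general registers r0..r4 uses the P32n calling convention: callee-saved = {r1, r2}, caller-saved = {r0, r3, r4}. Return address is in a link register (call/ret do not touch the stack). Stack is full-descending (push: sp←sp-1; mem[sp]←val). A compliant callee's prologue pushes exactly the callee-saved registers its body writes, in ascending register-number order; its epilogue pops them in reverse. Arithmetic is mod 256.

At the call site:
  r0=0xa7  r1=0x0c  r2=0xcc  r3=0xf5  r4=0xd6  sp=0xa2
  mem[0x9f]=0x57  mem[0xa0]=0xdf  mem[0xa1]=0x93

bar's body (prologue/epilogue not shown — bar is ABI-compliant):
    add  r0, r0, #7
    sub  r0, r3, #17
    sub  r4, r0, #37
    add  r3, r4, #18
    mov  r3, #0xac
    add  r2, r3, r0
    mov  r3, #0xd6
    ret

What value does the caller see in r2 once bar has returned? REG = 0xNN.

REG = 0xcc

prologue: push r2 -> mem[0xa1]=0xcc, sp=0xa1
body[0] add  r0, r0, #7 -> r0=0xae
body[1] sub  r0, r3, #17 -> r0=0xe4
body[2] sub  r4, r0, #37 -> r4=0xbf
body[3] add  r3, r4, #18 -> r3=0xd1
body[4] mov  r3, #0xac -> r3=0xac
body[5] add  r2, r3, r0 -> r2=0x90
body[6] mov  r3, #0xd6 -> r3=0xd6
epilogue: pop r2=0xcc, sp=0xa2
r2 is callee-saved -> restored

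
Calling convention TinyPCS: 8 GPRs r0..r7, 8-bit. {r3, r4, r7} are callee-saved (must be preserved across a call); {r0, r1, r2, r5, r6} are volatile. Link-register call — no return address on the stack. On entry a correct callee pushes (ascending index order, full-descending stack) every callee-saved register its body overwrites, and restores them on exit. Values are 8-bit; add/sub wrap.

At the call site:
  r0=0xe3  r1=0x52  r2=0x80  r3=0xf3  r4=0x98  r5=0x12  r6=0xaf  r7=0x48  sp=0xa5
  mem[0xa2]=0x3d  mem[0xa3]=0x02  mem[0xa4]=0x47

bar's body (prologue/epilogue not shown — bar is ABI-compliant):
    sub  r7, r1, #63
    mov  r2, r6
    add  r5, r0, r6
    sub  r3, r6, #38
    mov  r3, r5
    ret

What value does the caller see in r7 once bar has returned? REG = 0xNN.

prologue: push r3 → mem[0xa4]=0xf3, sp=0xa4
prologue: push r7 → mem[0xa3]=0x48, sp=0xa3
body[0] sub  r7, r1, #63 → r7=0x13
body[1] mov  r2, r6 → r2=0xaf
body[2] add  r5, r0, r6 → r5=0x92
body[3] sub  r3, r6, #38 → r3=0x89
body[4] mov  r3, r5 → r3=0x92
epilogue: pop r7=0x48, sp=0xa4
epilogue: pop r3=0xf3, sp=0xa5
r7 is callee-saved → restored

REG = 0x48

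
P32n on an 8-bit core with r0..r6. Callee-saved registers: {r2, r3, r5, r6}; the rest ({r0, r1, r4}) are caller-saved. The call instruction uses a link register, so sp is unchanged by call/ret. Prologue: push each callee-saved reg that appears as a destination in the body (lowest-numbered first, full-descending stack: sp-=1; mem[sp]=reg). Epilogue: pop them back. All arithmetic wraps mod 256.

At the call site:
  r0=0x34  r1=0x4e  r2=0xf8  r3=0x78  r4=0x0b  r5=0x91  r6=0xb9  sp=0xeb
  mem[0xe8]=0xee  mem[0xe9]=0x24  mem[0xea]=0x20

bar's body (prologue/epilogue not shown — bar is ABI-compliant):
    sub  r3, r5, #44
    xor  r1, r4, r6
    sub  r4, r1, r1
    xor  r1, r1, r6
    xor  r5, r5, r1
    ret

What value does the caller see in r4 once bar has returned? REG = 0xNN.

prologue: push r3 → mem[0xea]=0x78, sp=0xea
prologue: push r5 → mem[0xe9]=0x91, sp=0xe9
body[0] sub  r3, r5, #44 → r3=0x65
body[1] xor  r1, r4, r6 → r1=0xb2
body[2] sub  r4, r1, r1 → r4=0x00
body[3] xor  r1, r1, r6 → r1=0x0b
body[4] xor  r5, r5, r1 → r5=0x9a
epilogue: pop r5=0x91, sp=0xea
epilogue: pop r3=0x78, sp=0xeb
r4 is caller-saved → body value

REG = 0x00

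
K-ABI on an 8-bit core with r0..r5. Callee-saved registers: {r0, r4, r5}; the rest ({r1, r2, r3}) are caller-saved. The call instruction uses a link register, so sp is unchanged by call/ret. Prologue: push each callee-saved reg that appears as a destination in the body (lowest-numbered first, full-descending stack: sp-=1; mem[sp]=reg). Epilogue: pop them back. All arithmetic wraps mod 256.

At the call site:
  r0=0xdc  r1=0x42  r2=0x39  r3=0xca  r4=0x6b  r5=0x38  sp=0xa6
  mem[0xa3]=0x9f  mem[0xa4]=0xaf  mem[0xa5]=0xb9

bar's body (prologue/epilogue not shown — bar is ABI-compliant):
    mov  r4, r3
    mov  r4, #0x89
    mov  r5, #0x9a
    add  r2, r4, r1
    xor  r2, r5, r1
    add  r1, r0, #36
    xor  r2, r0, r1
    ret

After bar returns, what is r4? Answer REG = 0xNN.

prologue: push r4 -> mem[0xa5]=0x6b, sp=0xa5
prologue: push r5 -> mem[0xa4]=0x38, sp=0xa4
body[0] mov  r4, r3 -> r4=0xca
body[1] mov  r4, #0x89 -> r4=0x89
body[2] mov  r5, #0x9a -> r5=0x9a
body[3] add  r2, r4, r1 -> r2=0xcb
body[4] xor  r2, r5, r1 -> r2=0xd8
body[5] add  r1, r0, #36 -> r1=0x00
body[6] xor  r2, r0, r1 -> r2=0xdc
epilogue: pop r5=0x38, sp=0xa5
epilogue: pop r4=0x6b, sp=0xa6
r4 is callee-saved -> restored

REG = 0x6b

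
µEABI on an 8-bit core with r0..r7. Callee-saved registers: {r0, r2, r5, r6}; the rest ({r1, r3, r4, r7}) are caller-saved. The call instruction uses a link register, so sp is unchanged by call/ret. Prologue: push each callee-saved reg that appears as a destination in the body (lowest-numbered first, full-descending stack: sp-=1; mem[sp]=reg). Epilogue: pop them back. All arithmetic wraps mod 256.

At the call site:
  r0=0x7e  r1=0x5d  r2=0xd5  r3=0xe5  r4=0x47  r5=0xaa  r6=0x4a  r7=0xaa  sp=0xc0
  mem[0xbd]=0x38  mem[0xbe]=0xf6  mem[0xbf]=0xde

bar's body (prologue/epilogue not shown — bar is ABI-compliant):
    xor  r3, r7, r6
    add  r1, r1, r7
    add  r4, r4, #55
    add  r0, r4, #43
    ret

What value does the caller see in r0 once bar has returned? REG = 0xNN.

prologue: push r0 → mem[0xbf]=0x7e, sp=0xbf
body[0] xor  r3, r7, r6 → r3=0xe0
body[1] add  r1, r1, r7 → r1=0x07
body[2] add  r4, r4, #55 → r4=0x7e
body[3] add  r0, r4, #43 → r0=0xa9
epilogue: pop r0=0x7e, sp=0xc0
r0 is callee-saved → restored

REG = 0x7e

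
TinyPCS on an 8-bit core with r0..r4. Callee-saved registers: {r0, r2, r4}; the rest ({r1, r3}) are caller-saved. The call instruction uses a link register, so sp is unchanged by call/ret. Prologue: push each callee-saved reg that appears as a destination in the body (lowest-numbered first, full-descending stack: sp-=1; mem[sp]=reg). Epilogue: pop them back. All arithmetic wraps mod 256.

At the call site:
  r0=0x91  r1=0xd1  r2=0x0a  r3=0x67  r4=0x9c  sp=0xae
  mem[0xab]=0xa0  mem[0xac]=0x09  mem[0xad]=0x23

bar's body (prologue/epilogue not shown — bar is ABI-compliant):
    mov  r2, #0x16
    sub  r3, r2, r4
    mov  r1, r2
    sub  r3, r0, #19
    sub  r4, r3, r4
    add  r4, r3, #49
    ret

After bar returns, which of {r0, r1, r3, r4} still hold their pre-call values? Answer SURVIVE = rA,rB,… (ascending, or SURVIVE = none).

prologue: push r2 -> mem[0xad]=0x0a, sp=0xad
prologue: push r4 -> mem[0xac]=0x9c, sp=0xac
body[0] mov  r2, #0x16 -> r2=0x16
body[1] sub  r3, r2, r4 -> r3=0x7a
body[2] mov  r1, r2 -> r1=0x16
body[3] sub  r3, r0, #19 -> r3=0x7e
body[4] sub  r4, r3, r4 -> r4=0xe2
body[5] add  r4, r3, #49 -> r4=0xaf
epilogue: pop r4=0x9c, sp=0xad
epilogue: pop r2=0x0a, sp=0xae
r0: callee-saved, written=False
r1: caller-saved, written=True
r3: caller-saved, written=True
r4: callee-saved, written=True

SURVIVE = r0,r4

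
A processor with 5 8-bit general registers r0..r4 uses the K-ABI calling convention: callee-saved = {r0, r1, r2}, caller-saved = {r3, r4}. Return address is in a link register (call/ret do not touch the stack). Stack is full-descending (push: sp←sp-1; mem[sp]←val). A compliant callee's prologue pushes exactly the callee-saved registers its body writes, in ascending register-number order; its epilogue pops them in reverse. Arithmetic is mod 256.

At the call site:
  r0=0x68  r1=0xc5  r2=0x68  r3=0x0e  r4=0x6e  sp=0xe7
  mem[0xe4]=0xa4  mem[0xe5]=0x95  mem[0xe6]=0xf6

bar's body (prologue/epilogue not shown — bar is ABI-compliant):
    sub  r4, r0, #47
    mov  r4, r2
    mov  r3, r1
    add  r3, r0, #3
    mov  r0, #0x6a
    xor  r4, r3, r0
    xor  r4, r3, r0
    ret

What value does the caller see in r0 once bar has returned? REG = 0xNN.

REG = 0x68

prologue: push r0 -> mem[0xe6]=0x68, sp=0xe6
body[0] sub  r4, r0, #47 -> r4=0x39
body[1] mov  r4, r2 -> r4=0x68
body[2] mov  r3, r1 -> r3=0xc5
body[3] add  r3, r0, #3 -> r3=0x6b
body[4] mov  r0, #0x6a -> r0=0x6a
body[5] xor  r4, r3, r0 -> r4=0x01
body[6] xor  r4, r3, r0 -> r4=0x01
epilogue: pop r0=0x68, sp=0xe7
r0 is callee-saved -> restored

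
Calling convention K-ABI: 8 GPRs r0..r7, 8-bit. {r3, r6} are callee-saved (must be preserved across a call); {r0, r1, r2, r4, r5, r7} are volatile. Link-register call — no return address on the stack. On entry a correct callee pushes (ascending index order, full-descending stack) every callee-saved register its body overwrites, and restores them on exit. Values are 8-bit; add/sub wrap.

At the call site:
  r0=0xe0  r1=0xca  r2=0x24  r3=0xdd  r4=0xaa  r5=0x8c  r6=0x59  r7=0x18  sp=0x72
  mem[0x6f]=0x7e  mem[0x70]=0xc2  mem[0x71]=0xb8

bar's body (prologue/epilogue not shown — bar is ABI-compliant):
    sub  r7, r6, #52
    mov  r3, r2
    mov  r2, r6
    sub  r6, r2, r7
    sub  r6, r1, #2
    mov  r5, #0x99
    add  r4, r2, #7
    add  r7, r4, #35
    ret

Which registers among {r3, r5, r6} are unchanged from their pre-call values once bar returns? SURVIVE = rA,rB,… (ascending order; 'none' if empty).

SURVIVE = r3,r6

prologue: push r3 -> mem[0x71]=0xdd, sp=0x71
prologue: push r6 -> mem[0x70]=0x59, sp=0x70
body[0] sub  r7, r6, #52 -> r7=0x25
body[1] mov  r3, r2 -> r3=0x24
body[2] mov  r2, r6 -> r2=0x59
body[3] sub  r6, r2, r7 -> r6=0x34
body[4] sub  r6, r1, #2 -> r6=0xc8
body[5] mov  r5, #0x99 -> r5=0x99
body[6] add  r4, r2, #7 -> r4=0x60
body[7] add  r7, r4, #35 -> r7=0x83
epilogue: pop r6=0x59, sp=0x71
epilogue: pop r3=0xdd, sp=0x72
r3: callee-saved, written=True
r5: caller-saved, written=True
r6: callee-saved, written=True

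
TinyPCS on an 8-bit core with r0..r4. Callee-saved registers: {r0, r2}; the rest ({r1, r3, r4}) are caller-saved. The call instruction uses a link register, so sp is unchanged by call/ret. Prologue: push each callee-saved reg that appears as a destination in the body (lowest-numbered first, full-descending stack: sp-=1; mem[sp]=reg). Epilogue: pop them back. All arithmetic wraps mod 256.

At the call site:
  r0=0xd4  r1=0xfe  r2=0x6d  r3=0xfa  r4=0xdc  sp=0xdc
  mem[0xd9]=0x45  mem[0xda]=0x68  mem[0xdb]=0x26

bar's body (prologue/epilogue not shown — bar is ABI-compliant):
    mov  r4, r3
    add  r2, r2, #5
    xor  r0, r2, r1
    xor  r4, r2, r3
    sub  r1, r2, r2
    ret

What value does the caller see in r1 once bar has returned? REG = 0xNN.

prologue: push r0 → mem[0xdb]=0xd4, sp=0xdb
prologue: push r2 → mem[0xda]=0x6d, sp=0xda
body[0] mov  r4, r3 → r4=0xfa
body[1] add  r2, r2, #5 → r2=0x72
body[2] xor  r0, r2, r1 → r0=0x8c
body[3] xor  r4, r2, r3 → r4=0x88
body[4] sub  r1, r2, r2 → r1=0x00
epilogue: pop r2=0x6d, sp=0xdb
epilogue: pop r0=0xd4, sp=0xdc
r1 is caller-saved → body value

REG = 0x00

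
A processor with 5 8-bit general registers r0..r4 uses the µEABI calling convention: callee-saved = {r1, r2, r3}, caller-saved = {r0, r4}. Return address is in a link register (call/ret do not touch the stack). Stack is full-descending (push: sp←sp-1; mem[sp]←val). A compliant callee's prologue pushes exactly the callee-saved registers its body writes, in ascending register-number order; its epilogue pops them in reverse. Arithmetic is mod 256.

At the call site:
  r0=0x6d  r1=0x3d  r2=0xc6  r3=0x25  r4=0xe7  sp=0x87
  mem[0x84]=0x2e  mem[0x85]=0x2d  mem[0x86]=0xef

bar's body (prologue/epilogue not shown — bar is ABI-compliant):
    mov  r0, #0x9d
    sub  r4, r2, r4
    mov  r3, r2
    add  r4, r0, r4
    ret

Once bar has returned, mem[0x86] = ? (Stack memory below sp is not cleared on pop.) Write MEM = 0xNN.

MEM = 0x25

prologue: push r3 → mem[0x86]=0x25, sp=0x86
body[0] mov  r0, #0x9d → r0=0x9d
body[1] sub  r4, r2, r4 → r4=0xdf
body[2] mov  r3, r2 → r3=0xc6
body[3] add  r4, r0, r4 → r4=0x7c
epilogue: pop r3=0x25, sp=0x87
prologue pushed ['r3'] at ['0x86']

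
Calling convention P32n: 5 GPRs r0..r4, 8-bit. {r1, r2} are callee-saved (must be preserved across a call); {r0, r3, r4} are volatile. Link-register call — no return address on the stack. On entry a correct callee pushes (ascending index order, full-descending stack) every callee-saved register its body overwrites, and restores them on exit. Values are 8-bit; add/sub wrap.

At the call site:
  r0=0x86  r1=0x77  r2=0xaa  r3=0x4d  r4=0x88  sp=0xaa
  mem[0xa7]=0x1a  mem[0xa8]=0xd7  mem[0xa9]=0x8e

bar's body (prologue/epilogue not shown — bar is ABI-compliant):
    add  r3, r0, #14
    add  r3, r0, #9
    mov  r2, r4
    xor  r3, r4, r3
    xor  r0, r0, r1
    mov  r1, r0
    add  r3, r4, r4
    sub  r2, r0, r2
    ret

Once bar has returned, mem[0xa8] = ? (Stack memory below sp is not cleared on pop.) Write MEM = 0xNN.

prologue: push r1 -> mem[0xa9]=0x77, sp=0xa9
prologue: push r2 -> mem[0xa8]=0xaa, sp=0xa8
body[0] add  r3, r0, #14 -> r3=0x94
body[1] add  r3, r0, #9 -> r3=0x8f
body[2] mov  r2, r4 -> r2=0x88
body[3] xor  r3, r4, r3 -> r3=0x07
body[4] xor  r0, r0, r1 -> r0=0xf1
body[5] mov  r1, r0 -> r1=0xf1
body[6] add  r3, r4, r4 -> r3=0x10
body[7] sub  r2, r0, r2 -> r2=0x69
epilogue: pop r2=0xaa, sp=0xa9
epilogue: pop r1=0x77, sp=0xaa
prologue pushed ['r1', 'r2'] at ['0xa9', '0xa8']

MEM = 0xaa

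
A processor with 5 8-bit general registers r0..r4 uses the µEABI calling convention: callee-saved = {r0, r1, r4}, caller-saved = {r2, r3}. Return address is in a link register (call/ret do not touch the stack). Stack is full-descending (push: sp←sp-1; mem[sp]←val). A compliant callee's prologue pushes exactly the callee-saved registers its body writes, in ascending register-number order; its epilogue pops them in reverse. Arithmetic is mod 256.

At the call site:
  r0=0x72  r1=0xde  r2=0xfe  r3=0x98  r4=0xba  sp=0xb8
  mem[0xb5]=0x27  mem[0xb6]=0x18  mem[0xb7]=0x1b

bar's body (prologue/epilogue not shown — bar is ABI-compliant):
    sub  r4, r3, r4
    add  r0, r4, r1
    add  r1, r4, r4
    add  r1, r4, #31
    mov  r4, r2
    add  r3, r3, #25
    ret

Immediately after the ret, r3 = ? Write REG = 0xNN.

prologue: push r0 -> mem[0xb7]=0x72, sp=0xb7
prologue: push r1 -> mem[0xb6]=0xde, sp=0xb6
prologue: push r4 -> mem[0xb5]=0xba, sp=0xb5
body[0] sub  r4, r3, r4 -> r4=0xde
body[1] add  r0, r4, r1 -> r0=0xbc
body[2] add  r1, r4, r4 -> r1=0xbc
body[3] add  r1, r4, #31 -> r1=0xfd
body[4] mov  r4, r2 -> r4=0xfe
body[5] add  r3, r3, #25 -> r3=0xb1
epilogue: pop r4=0xba, sp=0xb6
epilogue: pop r1=0xde, sp=0xb7
epilogue: pop r0=0x72, sp=0xb8
r3 is caller-saved -> body value

REG = 0xb1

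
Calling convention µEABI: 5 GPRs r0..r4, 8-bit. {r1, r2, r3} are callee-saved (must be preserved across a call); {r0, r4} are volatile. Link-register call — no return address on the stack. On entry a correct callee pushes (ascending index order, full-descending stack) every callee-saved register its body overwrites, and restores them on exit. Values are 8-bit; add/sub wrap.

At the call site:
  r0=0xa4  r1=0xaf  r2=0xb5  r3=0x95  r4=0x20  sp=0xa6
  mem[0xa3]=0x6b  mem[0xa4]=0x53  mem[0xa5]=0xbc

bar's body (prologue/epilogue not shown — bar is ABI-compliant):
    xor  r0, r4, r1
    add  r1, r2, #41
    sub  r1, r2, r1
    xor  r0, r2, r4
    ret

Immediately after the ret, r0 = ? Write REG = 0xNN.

REG = 0x95

prologue: push r1 -> mem[0xa5]=0xaf, sp=0xa5
body[0] xor  r0, r4, r1 -> r0=0x8f
body[1] add  r1, r2, #41 -> r1=0xde
body[2] sub  r1, r2, r1 -> r1=0xd7
body[3] xor  r0, r2, r4 -> r0=0x95
epilogue: pop r1=0xaf, sp=0xa6
r0 is caller-saved -> body value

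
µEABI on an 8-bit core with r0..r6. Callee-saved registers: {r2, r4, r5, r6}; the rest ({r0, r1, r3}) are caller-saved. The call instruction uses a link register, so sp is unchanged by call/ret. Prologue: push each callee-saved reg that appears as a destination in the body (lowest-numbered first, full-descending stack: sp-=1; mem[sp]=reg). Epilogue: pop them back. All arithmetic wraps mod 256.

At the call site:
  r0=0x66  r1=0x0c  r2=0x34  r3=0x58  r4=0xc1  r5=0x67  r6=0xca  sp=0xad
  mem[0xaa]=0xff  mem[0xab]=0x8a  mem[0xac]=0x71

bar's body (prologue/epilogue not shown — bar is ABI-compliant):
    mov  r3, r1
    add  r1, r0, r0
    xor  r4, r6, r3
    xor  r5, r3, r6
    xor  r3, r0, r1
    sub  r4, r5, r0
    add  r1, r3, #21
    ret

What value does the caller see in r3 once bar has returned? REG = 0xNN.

prologue: push r4 -> mem[0xac]=0xc1, sp=0xac
prologue: push r5 -> mem[0xab]=0x67, sp=0xab
body[0] mov  r3, r1 -> r3=0x0c
body[1] add  r1, r0, r0 -> r1=0xcc
body[2] xor  r4, r6, r3 -> r4=0xc6
body[3] xor  r5, r3, r6 -> r5=0xc6
body[4] xor  r3, r0, r1 -> r3=0xaa
body[5] sub  r4, r5, r0 -> r4=0x60
body[6] add  r1, r3, #21 -> r1=0xbf
epilogue: pop r5=0x67, sp=0xac
epilogue: pop r4=0xc1, sp=0xad
r3 is caller-saved -> body value

REG = 0xaa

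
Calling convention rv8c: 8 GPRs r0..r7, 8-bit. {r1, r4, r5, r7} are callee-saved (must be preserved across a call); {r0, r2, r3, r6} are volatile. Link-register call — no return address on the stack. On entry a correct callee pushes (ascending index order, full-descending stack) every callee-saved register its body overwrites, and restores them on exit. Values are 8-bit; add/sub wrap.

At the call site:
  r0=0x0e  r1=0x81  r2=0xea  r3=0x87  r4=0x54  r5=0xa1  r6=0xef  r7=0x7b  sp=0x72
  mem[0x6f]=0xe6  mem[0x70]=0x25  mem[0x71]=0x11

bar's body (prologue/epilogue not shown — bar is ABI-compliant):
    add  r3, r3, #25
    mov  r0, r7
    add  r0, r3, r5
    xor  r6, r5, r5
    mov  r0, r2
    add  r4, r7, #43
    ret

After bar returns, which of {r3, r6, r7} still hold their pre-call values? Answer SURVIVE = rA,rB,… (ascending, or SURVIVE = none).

SURVIVE = r7

prologue: push r4 -> mem[0x71]=0x54, sp=0x71
body[0] add  r3, r3, #25 -> r3=0xa0
body[1] mov  r0, r7 -> r0=0x7b
body[2] add  r0, r3, r5 -> r0=0x41
body[3] xor  r6, r5, r5 -> r6=0x00
body[4] mov  r0, r2 -> r0=0xea
body[5] add  r4, r7, #43 -> r4=0xa6
epilogue: pop r4=0x54, sp=0x72
r3: caller-saved, written=True
r6: caller-saved, written=True
r7: callee-saved, written=False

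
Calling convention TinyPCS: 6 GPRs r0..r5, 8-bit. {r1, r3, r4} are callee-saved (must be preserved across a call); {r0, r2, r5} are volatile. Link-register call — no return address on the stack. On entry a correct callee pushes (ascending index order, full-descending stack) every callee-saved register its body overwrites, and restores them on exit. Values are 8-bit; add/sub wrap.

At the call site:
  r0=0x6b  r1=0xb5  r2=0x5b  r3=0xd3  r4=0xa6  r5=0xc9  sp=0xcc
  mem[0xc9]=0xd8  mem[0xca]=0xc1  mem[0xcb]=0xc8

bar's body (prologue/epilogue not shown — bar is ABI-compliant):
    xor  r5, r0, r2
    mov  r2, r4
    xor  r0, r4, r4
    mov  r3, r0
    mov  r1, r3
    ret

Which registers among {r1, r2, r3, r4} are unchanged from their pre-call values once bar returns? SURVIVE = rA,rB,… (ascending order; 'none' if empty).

prologue: push r1 → mem[0xcb]=0xb5, sp=0xcb
prologue: push r3 → mem[0xca]=0xd3, sp=0xca
body[0] xor  r5, r0, r2 → r5=0x30
body[1] mov  r2, r4 → r2=0xa6
body[2] xor  r0, r4, r4 → r0=0x00
body[3] mov  r3, r0 → r3=0x00
body[4] mov  r1, r3 → r1=0x00
epilogue: pop r3=0xd3, sp=0xcb
epilogue: pop r1=0xb5, sp=0xcc
r1: callee-saved, written=True
r2: caller-saved, written=True
r3: callee-saved, written=True
r4: callee-saved, written=False

SURVIVE = r1,r3,r4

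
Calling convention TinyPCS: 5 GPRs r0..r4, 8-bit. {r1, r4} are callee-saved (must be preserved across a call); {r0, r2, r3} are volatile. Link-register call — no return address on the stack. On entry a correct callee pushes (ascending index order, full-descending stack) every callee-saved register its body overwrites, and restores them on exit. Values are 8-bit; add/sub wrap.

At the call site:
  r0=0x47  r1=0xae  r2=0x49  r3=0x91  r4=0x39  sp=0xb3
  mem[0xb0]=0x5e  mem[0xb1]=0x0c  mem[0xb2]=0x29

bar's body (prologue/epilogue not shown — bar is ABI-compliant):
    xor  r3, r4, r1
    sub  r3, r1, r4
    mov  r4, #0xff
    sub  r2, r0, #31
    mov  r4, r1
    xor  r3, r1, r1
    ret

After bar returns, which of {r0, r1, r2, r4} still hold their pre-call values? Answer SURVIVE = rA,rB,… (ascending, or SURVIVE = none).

prologue: push r4 → mem[0xb2]=0x39, sp=0xb2
body[0] xor  r3, r4, r1 → r3=0x97
body[1] sub  r3, r1, r4 → r3=0x75
body[2] mov  r4, #0xff → r4=0xff
body[3] sub  r2, r0, #31 → r2=0x28
body[4] mov  r4, r1 → r4=0xae
body[5] xor  r3, r1, r1 → r3=0x00
epilogue: pop r4=0x39, sp=0xb3
r0: caller-saved, written=False
r1: callee-saved, written=False
r2: caller-saved, written=True
r4: callee-saved, written=True

SURVIVE = r0,r1,r4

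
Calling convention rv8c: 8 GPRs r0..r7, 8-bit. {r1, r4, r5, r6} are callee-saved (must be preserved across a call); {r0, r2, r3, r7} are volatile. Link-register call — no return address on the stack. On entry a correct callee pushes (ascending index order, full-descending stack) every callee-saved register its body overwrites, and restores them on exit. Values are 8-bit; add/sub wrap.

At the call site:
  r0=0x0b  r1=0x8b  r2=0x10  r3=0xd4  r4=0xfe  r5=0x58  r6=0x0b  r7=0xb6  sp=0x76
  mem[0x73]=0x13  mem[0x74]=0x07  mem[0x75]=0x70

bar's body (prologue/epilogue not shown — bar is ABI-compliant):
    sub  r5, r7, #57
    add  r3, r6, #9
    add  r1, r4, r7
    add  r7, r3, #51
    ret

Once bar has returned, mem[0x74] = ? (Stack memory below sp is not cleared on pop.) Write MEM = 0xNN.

MEM = 0x58

prologue: push r1 → mem[0x75]=0x8b, sp=0x75
prologue: push r5 → mem[0x74]=0x58, sp=0x74
body[0] sub  r5, r7, #57 → r5=0x7d
body[1] add  r3, r6, #9 → r3=0x14
body[2] add  r1, r4, r7 → r1=0xb4
body[3] add  r7, r3, #51 → r7=0x47
epilogue: pop r5=0x58, sp=0x75
epilogue: pop r1=0x8b, sp=0x76
prologue pushed ['r1', 'r5'] at ['0x75', '0x74']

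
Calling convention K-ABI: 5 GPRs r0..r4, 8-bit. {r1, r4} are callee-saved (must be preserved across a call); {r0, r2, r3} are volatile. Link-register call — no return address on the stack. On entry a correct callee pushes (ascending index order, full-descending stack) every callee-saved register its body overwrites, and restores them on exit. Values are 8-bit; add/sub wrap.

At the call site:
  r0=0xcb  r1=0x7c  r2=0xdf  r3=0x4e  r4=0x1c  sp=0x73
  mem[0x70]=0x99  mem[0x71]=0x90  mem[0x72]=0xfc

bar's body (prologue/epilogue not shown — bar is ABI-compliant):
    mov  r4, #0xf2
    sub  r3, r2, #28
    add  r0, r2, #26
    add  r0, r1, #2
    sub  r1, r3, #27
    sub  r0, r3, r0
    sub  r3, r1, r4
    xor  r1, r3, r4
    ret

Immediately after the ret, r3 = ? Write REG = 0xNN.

REG = 0xb6

prologue: push r1 → mem[0x72]=0x7c, sp=0x72
prologue: push r4 → mem[0x71]=0x1c, sp=0x71
body[0] mov  r4, #0xf2 → r4=0xf2
body[1] sub  r3, r2, #28 → r3=0xc3
body[2] add  r0, r2, #26 → r0=0xf9
body[3] add  r0, r1, #2 → r0=0x7e
body[4] sub  r1, r3, #27 → r1=0xa8
body[5] sub  r0, r3, r0 → r0=0x45
body[6] sub  r3, r1, r4 → r3=0xb6
body[7] xor  r1, r3, r4 → r1=0x44
epilogue: pop r4=0x1c, sp=0x72
epilogue: pop r1=0x7c, sp=0x73
r3 is caller-saved → body value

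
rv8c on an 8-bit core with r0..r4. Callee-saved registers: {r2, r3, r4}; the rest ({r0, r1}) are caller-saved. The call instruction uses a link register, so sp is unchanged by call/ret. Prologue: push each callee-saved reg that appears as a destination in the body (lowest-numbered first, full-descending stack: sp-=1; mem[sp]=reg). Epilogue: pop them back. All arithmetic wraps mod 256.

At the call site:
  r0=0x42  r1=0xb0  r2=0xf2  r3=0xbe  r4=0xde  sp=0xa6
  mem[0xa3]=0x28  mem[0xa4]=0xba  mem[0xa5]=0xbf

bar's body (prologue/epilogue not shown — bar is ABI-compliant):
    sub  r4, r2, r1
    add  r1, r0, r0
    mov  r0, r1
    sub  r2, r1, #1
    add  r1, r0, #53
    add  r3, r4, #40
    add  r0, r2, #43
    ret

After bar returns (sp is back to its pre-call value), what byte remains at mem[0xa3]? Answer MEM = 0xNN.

MEM = 0xde

prologue: push r2 -> mem[0xa5]=0xf2, sp=0xa5
prologue: push r3 -> mem[0xa4]=0xbe, sp=0xa4
prologue: push r4 -> mem[0xa3]=0xde, sp=0xa3
body[0] sub  r4, r2, r1 -> r4=0x42
body[1] add  r1, r0, r0 -> r1=0x84
body[2] mov  r0, r1 -> r0=0x84
body[3] sub  r2, r1, #1 -> r2=0x83
body[4] add  r1, r0, #53 -> r1=0xb9
body[5] add  r3, r4, #40 -> r3=0x6a
body[6] add  r0, r2, #43 -> r0=0xae
epilogue: pop r4=0xde, sp=0xa4
epilogue: pop r3=0xbe, sp=0xa5
epilogue: pop r2=0xf2, sp=0xa6
prologue pushed ['r2', 'r3', 'r4'] at ['0xa5', '0xa4', '0xa3']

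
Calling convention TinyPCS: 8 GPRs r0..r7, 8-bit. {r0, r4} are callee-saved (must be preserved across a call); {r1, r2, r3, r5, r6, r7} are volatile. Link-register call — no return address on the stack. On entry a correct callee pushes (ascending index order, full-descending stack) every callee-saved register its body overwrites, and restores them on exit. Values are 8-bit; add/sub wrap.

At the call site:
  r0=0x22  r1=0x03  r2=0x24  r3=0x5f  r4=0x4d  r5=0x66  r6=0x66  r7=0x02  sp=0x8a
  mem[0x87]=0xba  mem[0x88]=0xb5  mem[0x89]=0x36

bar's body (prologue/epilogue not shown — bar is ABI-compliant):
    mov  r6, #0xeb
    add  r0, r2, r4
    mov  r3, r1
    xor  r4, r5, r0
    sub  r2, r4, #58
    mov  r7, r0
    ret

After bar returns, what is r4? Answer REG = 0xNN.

REG = 0x4d

prologue: push r0 -> mem[0x89]=0x22, sp=0x89
prologue: push r4 -> mem[0x88]=0x4d, sp=0x88
body[0] mov  r6, #0xeb -> r6=0xeb
body[1] add  r0, r2, r4 -> r0=0x71
body[2] mov  r3, r1 -> r3=0x03
body[3] xor  r4, r5, r0 -> r4=0x17
body[4] sub  r2, r4, #58 -> r2=0xdd
body[5] mov  r7, r0 -> r7=0x71
epilogue: pop r4=0x4d, sp=0x89
epilogue: pop r0=0x22, sp=0x8a
r4 is callee-saved -> restored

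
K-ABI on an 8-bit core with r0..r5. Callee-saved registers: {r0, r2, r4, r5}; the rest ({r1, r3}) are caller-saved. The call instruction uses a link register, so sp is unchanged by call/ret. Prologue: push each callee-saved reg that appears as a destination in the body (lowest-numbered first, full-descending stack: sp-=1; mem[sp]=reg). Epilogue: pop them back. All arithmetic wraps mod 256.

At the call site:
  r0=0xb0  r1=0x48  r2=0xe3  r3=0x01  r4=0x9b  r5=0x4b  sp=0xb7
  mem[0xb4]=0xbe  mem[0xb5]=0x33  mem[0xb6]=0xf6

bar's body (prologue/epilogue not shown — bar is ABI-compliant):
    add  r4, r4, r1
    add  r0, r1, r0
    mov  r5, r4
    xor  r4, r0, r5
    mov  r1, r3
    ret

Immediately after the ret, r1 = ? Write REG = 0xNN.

REG = 0x01

prologue: push r0 → mem[0xb6]=0xb0, sp=0xb6
prologue: push r4 → mem[0xb5]=0x9b, sp=0xb5
prologue: push r5 → mem[0xb4]=0x4b, sp=0xb4
body[0] add  r4, r4, r1 → r4=0xe3
body[1] add  r0, r1, r0 → r0=0xf8
body[2] mov  r5, r4 → r5=0xe3
body[3] xor  r4, r0, r5 → r4=0x1b
body[4] mov  r1, r3 → r1=0x01
epilogue: pop r5=0x4b, sp=0xb5
epilogue: pop r4=0x9b, sp=0xb6
epilogue: pop r0=0xb0, sp=0xb7
r1 is caller-saved → body value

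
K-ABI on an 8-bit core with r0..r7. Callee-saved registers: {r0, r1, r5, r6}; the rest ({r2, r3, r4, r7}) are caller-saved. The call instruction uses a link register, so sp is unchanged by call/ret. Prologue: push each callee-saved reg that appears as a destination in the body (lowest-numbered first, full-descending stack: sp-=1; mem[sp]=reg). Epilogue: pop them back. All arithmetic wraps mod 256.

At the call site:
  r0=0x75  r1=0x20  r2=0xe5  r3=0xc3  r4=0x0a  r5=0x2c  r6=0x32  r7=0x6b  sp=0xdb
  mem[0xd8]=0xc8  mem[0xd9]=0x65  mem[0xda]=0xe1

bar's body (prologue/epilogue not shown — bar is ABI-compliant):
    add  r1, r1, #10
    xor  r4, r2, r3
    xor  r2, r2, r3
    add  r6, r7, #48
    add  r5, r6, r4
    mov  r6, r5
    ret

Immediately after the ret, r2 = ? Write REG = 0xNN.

prologue: push r1 → mem[0xda]=0x20, sp=0xda
prologue: push r5 → mem[0xd9]=0x2c, sp=0xd9
prologue: push r6 → mem[0xd8]=0x32, sp=0xd8
body[0] add  r1, r1, #10 → r1=0x2a
body[1] xor  r4, r2, r3 → r4=0x26
body[2] xor  r2, r2, r3 → r2=0x26
body[3] add  r6, r7, #48 → r6=0x9b
body[4] add  r5, r6, r4 → r5=0xc1
body[5] mov  r6, r5 → r6=0xc1
epilogue: pop r6=0x32, sp=0xd9
epilogue: pop r5=0x2c, sp=0xda
epilogue: pop r1=0x20, sp=0xdb
r2 is caller-saved → body value

REG = 0x26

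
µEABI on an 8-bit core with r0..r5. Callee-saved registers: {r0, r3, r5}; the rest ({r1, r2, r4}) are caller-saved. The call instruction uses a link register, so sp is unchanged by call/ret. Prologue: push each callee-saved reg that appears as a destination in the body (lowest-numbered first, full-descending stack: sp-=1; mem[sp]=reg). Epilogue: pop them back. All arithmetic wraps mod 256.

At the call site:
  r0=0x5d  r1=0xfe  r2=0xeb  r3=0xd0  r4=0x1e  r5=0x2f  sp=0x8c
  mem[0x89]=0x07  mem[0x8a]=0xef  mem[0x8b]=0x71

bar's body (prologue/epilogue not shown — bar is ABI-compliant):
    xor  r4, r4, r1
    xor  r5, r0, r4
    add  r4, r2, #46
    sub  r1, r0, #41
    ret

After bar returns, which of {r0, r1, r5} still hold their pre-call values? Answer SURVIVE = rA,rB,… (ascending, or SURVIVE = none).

prologue: push r5 → mem[0x8b]=0x2f, sp=0x8b
body[0] xor  r4, r4, r1 → r4=0xe0
body[1] xor  r5, r0, r4 → r5=0xbd
body[2] add  r4, r2, #46 → r4=0x19
body[3] sub  r1, r0, #41 → r1=0x34
epilogue: pop r5=0x2f, sp=0x8c
r0: callee-saved, written=False
r1: caller-saved, written=True
r5: callee-saved, written=True

SURVIVE = r0,r5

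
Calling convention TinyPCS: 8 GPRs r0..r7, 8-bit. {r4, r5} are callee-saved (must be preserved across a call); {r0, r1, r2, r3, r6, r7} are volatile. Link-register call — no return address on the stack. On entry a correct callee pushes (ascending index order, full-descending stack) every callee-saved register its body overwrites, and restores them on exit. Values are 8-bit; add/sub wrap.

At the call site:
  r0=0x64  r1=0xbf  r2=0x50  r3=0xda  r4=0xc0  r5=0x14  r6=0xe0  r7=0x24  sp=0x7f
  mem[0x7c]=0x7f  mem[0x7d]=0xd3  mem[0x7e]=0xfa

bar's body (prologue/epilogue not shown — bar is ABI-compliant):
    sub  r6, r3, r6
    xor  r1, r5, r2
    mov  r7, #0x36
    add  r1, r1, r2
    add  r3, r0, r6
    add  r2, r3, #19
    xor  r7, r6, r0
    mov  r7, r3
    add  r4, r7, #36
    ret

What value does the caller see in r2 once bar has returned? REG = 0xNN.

REG = 0x71

prologue: push r4 -> mem[0x7e]=0xc0, sp=0x7e
body[0] sub  r6, r3, r6 -> r6=0xfa
body[1] xor  r1, r5, r2 -> r1=0x44
body[2] mov  r7, #0x36 -> r7=0x36
body[3] add  r1, r1, r2 -> r1=0x94
body[4] add  r3, r0, r6 -> r3=0x5e
body[5] add  r2, r3, #19 -> r2=0x71
body[6] xor  r7, r6, r0 -> r7=0x9e
body[7] mov  r7, r3 -> r7=0x5e
body[8] add  r4, r7, #36 -> r4=0x82
epilogue: pop r4=0xc0, sp=0x7f
r2 is caller-saved -> body value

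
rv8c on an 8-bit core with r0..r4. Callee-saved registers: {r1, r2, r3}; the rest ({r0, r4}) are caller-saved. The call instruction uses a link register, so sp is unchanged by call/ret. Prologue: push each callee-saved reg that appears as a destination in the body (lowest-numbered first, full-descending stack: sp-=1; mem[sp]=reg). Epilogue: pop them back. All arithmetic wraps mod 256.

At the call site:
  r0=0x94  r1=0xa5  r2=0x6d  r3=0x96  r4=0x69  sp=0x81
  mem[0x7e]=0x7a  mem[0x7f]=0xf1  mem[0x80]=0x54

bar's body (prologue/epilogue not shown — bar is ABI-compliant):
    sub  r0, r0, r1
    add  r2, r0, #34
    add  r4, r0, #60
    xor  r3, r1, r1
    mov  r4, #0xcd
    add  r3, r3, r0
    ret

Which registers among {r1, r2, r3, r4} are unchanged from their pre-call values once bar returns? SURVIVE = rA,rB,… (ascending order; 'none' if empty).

prologue: push r2 -> mem[0x80]=0x6d, sp=0x80
prologue: push r3 -> mem[0x7f]=0x96, sp=0x7f
body[0] sub  r0, r0, r1 -> r0=0xef
body[1] add  r2, r0, #34 -> r2=0x11
body[2] add  r4, r0, #60 -> r4=0x2b
body[3] xor  r3, r1, r1 -> r3=0x00
body[4] mov  r4, #0xcd -> r4=0xcd
body[5] add  r3, r3, r0 -> r3=0xef
epilogue: pop r3=0x96, sp=0x80
epilogue: pop r2=0x6d, sp=0x81
r1: callee-saved, written=False
r2: callee-saved, written=True
r3: callee-saved, written=True
r4: caller-saved, written=True

SURVIVE = r1,r2,r3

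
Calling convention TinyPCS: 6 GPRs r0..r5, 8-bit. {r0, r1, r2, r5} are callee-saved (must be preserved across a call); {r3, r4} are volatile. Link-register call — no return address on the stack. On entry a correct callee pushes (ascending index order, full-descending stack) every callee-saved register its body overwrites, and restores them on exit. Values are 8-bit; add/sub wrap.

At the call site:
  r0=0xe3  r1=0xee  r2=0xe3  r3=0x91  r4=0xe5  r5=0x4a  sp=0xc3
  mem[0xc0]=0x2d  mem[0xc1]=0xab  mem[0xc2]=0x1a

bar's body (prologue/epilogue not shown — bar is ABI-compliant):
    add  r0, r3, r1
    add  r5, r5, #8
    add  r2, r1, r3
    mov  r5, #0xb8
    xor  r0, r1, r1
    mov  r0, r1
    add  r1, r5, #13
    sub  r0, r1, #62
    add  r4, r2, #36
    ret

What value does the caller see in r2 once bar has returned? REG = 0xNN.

prologue: push r0 → mem[0xc2]=0xe3, sp=0xc2
prologue: push r1 → mem[0xc1]=0xee, sp=0xc1
prologue: push r2 → mem[0xc0]=0xe3, sp=0xc0
prologue: push r5 → mem[0xbf]=0x4a, sp=0xbf
body[0] add  r0, r3, r1 → r0=0x7f
body[1] add  r5, r5, #8 → r5=0x52
body[2] add  r2, r1, r3 → r2=0x7f
body[3] mov  r5, #0xb8 → r5=0xb8
body[4] xor  r0, r1, r1 → r0=0x00
body[5] mov  r0, r1 → r0=0xee
body[6] add  r1, r5, #13 → r1=0xc5
body[7] sub  r0, r1, #62 → r0=0x87
body[8] add  r4, r2, #36 → r4=0xa3
epilogue: pop r5=0x4a, sp=0xc0
epilogue: pop r2=0xe3, sp=0xc1
epilogue: pop r1=0xee, sp=0xc2
epilogue: pop r0=0xe3, sp=0xc3
r2 is callee-saved → restored

REG = 0xe3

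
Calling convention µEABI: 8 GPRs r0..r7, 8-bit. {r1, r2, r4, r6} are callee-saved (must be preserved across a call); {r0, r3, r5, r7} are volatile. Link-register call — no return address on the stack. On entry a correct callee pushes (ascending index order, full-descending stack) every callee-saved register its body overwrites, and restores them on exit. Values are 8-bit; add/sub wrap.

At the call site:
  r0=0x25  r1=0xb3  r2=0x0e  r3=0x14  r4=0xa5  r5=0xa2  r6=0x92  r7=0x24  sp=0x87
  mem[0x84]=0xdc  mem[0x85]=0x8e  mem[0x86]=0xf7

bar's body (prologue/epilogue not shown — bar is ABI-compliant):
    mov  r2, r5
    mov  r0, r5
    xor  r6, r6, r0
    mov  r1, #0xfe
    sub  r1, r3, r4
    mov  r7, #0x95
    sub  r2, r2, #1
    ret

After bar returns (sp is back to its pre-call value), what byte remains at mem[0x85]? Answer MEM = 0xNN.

MEM = 0x0e

prologue: push r1 -> mem[0x86]=0xb3, sp=0x86
prologue: push r2 -> mem[0x85]=0x0e, sp=0x85
prologue: push r6 -> mem[0x84]=0x92, sp=0x84
body[0] mov  r2, r5 -> r2=0xa2
body[1] mov  r0, r5 -> r0=0xa2
body[2] xor  r6, r6, r0 -> r6=0x30
body[3] mov  r1, #0xfe -> r1=0xfe
body[4] sub  r1, r3, r4 -> r1=0x6f
body[5] mov  r7, #0x95 -> r7=0x95
body[6] sub  r2, r2, #1 -> r2=0xa1
epilogue: pop r6=0x92, sp=0x85
epilogue: pop r2=0x0e, sp=0x86
epilogue: pop r1=0xb3, sp=0x87
prologue pushed ['r1', 'r2', 'r6'] at ['0x86', '0x85', '0x84']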